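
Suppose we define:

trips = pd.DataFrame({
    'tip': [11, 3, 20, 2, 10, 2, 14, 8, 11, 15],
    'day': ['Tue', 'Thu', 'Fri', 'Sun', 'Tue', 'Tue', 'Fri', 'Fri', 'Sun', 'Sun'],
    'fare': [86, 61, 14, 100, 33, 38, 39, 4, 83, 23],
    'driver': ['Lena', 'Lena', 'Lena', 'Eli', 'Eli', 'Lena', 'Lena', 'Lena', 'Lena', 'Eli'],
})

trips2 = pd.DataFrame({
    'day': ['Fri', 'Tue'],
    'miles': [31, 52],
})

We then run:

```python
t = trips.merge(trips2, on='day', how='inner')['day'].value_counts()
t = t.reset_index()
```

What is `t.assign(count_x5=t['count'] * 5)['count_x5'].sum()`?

merge on 'day' (how='inner') → 6 rows:
   tip  day  fare driver  miles
0   11  Tue    86   Lena     52
1   20  Fri    14   Lena     31
2   10  Tue    33    Eli     52
3    2  Tue    38   Lena     52
4   14  Fri    39   Lena     31
5    8  Fri     4   Lena     31
value_counts of day:
day
Tue    3
Fri    3
Name: count, dtype: int64
reset_index():
   day  count
0  Tue      3
1  Fri      3
add column count_x5 = t['count'] * 5:
   day  count  count_x5
0  Tue      3        15
1  Fri      3        15
Then the sum of column 'count_x5': 30

30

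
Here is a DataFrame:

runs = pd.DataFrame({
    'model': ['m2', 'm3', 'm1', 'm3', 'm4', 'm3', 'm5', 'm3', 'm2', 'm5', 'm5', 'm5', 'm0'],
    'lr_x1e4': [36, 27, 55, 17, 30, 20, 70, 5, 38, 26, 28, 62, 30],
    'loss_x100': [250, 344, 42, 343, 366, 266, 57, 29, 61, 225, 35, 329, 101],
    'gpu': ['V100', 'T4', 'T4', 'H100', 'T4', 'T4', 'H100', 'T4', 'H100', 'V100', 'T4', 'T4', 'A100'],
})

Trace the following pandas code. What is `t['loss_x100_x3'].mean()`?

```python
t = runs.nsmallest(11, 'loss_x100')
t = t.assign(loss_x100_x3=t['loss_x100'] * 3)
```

474.0

take 11 rows with smallest loss_x100:
   model  lr_x1e4  loss_x100   gpu
7     m3        5         29    T4
10    m5       28         35    T4
2     m1       55         42    T4
6     m5       70         57  H100
8     m2       38         61  H100
12    m0       30        101  A100
9     m5       26        225  V100
0     m2       36        250  V100
5     m3       20        266    T4
11    m5       62        329    T4
3     m3       17        343  H100
add column loss_x100_x3 = t['loss_x100'] * 3:
   model  lr_x1e4  loss_x100   gpu  loss_x100_x3
7     m3        5         29    T4            87
10    m5       28         35    T4           105
2     m1       55         42    T4           126
6     m5       70         57  H100           171
8     m2       38         61  H100           183
12    m0       30        101  A100           303
9     m5       26        225  V100           675
0     m2       36        250  V100           750
5     m3       20        266    T4           798
11    m5       62        329    T4           987
3     m3       17        343  H100          1029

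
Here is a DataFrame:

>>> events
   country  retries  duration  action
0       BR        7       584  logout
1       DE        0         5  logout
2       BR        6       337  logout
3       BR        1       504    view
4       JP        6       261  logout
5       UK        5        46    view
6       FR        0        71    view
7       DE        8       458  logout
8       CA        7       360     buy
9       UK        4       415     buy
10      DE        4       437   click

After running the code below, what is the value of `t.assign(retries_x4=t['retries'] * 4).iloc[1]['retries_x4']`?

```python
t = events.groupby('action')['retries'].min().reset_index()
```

16

group by action, min of retries:
action
buy       4
click     4
logout    0
view      0
Name: retries, dtype: int64
reset_index():
   action  retries
0     buy        4
1   click        4
2  logout        0
3    view        0
add column retries_x4 = t['retries'] * 4:
   action  retries  retries_x4
0     buy        4          16
1   click        4          16
2  logout        0           0
3    view        0           0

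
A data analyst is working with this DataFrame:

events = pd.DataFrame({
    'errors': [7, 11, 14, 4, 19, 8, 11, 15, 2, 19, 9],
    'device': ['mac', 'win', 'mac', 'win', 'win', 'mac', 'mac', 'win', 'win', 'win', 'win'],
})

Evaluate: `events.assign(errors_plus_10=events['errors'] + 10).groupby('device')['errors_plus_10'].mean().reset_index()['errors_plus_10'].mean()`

20.6428571429

add column errors_plus_10 = events['errors'] + 10:
    errors device  errors_plus_10
0        7    mac              17
1       11    win              21
2       14    mac              24
3        4    win              14
4       19    win              29
5        8    mac              18
6       11    mac              21
7       15    win              25
8        2    win              12
9       19    win              29
10       9    win              19
group by device, mean of errors_plus_10:
device
mac    20.000000
win    21.285714
Name: errors_plus_10, dtype: float64
reset_index():
  device  errors_plus_10
0    mac       20.000000
1    win       21.285714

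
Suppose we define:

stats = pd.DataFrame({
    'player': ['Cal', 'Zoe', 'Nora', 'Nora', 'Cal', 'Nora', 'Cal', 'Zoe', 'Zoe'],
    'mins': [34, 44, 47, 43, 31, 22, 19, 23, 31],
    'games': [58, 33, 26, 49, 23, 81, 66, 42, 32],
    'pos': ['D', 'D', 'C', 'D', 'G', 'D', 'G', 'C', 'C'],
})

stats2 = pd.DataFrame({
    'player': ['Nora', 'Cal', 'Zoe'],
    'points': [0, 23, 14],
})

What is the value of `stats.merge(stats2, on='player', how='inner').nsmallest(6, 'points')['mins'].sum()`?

merge on 'player' (how='inner') → 9 rows:
  player  mins  games pos  points
0    Cal    34     58   D      23
1    Zoe    44     33   D      14
2   Nora    47     26   C       0
3   Nora    43     49   D       0
4    Cal    31     23   G      23
5   Nora    22     81   D       0
6    Cal    19     66   G      23
7    Zoe    23     42   C      14
8    Zoe    31     32   C      14
take 6 rows with smallest points:
  player  mins  games pos  points
2   Nora    47     26   C       0
3   Nora    43     49   D       0
5   Nora    22     81   D       0
1    Zoe    44     33   D      14
7    Zoe    23     42   C      14
8    Zoe    31     32   C      14
Then the sum of column 'mins': 210

210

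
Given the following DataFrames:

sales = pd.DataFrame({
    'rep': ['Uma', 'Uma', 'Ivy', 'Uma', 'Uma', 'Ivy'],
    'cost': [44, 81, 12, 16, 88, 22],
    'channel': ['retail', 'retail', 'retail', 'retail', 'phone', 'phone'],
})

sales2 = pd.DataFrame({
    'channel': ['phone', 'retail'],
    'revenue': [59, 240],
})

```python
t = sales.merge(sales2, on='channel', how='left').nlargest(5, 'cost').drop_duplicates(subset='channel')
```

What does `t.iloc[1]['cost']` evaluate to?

81

merge on 'channel' (how='left') → 6 rows:
   rep  cost channel  revenue
0  Uma    44  retail      240
1  Uma    81  retail      240
2  Ivy    12  retail      240
3  Uma    16  retail      240
4  Uma    88   phone       59
5  Ivy    22   phone       59
take 5 rows with largest cost:
   rep  cost channel  revenue
4  Uma    88   phone       59
1  Uma    81  retail      240
0  Uma    44  retail      240
5  Ivy    22   phone       59
3  Uma    16  retail      240
drop duplicate channel (keep=first):
   rep  cost channel  revenue
4  Uma    88   phone       59
1  Uma    81  retail      240
Taking the value at position 1, column 'cost' gives 81.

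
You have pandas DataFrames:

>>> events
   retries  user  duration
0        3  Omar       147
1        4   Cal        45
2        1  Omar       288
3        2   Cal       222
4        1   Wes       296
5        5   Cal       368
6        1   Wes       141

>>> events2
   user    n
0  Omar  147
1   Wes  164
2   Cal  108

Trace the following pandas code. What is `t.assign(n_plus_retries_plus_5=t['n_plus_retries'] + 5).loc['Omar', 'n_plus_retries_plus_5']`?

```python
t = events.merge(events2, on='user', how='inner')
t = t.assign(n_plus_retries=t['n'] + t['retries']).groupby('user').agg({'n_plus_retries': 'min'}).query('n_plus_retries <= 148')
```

merge on 'user' (how='inner') → 7 rows:
   retries  user  duration    n
0        3  Omar       147  147
1        4   Cal        45  108
2        1  Omar       288  147
3        2   Cal       222  108
4        1   Wes       296  164
5        5   Cal       368  108
6        1   Wes       141  164
add column n_plus_retries = t['n'] + t['retries']:
   retries  user  duration    n  n_plus_retries
0        3  Omar       147  147             150
1        4   Cal        45  108             112
2        1  Omar       288  147             148
3        2   Cal       222  108             110
4        1   Wes       296  164             165
5        5   Cal       368  108             113
6        1   Wes       141  164             165
group by user, min of n_plus_retries:
      n_plus_retries
user                
Cal              110
Omar             148
Wes              165
filter rows where n_plus_retries <= 148:
      n_plus_retries
user                
Cal              110
Omar             148
add column n_plus_retries_plus_5 = t['n_plus_retries'] + 5:
      n_plus_retries  n_plus_retries_plus_5
user                                       
Cal              110                    115
Omar             148                    153
Hence 153.

153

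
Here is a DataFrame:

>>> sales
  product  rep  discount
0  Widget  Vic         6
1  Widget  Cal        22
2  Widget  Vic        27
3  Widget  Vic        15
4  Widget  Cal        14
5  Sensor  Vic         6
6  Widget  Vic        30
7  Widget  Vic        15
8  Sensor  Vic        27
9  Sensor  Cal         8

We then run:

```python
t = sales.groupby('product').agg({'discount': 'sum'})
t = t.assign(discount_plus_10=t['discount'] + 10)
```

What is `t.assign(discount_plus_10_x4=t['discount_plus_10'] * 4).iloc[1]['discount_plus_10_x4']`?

group by product, sum of discount:
         discount
product          
Sensor         41
Widget        129
add column discount_plus_10 = t['discount'] + 10:
         discount  discount_plus_10
product                            
Sensor         41                51
Widget        129               139
add column discount_plus_10_x4 = t['discount_plus_10'] * 4:
         discount  discount_plus_10  discount_plus_10_x4
product                                                 
Sensor         41                51                  204
Widget        129               139                  556
Finally, value at position 1, column 'discount_plus_10_x4' = 556.

556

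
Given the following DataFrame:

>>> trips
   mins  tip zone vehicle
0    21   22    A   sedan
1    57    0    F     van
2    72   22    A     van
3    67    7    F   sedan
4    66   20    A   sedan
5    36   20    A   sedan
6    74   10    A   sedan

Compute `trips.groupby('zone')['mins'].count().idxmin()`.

group by zone, count of mins:
zone
A    5
F    2
Name: mins, dtype: int64
The label with the smallest value is F.

F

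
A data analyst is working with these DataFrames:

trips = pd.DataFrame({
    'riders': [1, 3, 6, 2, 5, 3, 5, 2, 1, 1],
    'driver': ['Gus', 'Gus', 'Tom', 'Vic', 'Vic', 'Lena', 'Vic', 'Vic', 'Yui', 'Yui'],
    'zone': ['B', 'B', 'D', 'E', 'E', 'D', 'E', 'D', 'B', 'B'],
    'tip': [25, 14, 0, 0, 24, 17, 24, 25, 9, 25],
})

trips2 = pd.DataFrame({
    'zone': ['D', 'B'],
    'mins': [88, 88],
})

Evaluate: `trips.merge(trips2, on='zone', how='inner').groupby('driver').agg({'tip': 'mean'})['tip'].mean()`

15.7

merge on 'zone' (how='inner') → 7 rows:
   riders driver zone  tip  mins
0       1    Gus    B   25    88
1       3    Gus    B   14    88
2       6    Tom    D    0    88
3       3   Lena    D   17    88
4       2    Vic    D   25    88
5       1    Yui    B    9    88
6       1    Yui    B   25    88
group by driver, mean of tip:
         tip
driver      
Gus     19.5
Lena    17.0
Tom      0.0
Vic     25.0
Yui     17.0
So mean() = 15.7.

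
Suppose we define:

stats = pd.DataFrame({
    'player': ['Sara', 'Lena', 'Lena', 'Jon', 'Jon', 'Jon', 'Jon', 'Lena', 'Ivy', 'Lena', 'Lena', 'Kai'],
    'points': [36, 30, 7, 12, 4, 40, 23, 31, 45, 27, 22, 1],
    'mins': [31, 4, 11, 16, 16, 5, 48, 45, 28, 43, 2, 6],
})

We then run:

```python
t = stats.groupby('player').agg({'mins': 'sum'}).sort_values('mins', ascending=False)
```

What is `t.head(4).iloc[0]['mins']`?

105

group by player, sum of mins:
        mins
player      
Ivy       28
Jon       85
Kai        6
Lena     105
Sara      31
sort by mins descending:
        mins
player      
Lena     105
Jon       85
Sara      31
Ivy       28
Kai        6
take first 4 rows:
        mins
player      
Lena     105
Jon       85
Sara      31
Ivy       28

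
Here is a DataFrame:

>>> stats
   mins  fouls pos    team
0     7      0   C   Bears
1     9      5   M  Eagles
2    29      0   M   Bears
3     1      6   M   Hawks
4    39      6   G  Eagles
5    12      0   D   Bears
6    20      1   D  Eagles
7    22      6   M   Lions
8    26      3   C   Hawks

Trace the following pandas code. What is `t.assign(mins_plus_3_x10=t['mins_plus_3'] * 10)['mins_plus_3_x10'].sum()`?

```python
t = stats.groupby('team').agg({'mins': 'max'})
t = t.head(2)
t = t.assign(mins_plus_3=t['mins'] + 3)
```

group by team, max of mins:
        mins
team        
Bears     29
Eagles    39
Hawks     26
Lions     22
take first 2 rows:
        mins
team        
Bears     29
Eagles    39
add column mins_plus_3 = t['mins'] + 3:
        mins  mins_plus_3
team                     
Bears     29           32
Eagles    39           42
add column mins_plus_3_x10 = t['mins_plus_3'] * 10:
        mins  mins_plus_3  mins_plus_3_x10
team                                      
Bears     29           32              320
Eagles    39           42              420
Finally, sum of column 'mins_plus_3_x10' = 740.

740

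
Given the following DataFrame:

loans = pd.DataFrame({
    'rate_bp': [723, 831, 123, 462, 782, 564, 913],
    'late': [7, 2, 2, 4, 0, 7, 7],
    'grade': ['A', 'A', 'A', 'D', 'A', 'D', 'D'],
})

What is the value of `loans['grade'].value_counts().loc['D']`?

value_counts of grade:
grade
A    4
D    3
Name: count, dtype: int64
So loc['D'] = 3.

3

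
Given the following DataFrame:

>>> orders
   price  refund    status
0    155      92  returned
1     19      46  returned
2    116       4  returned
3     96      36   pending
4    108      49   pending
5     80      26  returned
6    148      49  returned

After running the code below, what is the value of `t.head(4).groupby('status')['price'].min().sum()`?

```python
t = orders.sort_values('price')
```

sort by price:
   price  refund    status
1     19      46  returned
5     80      26  returned
3     96      36   pending
4    108      49   pending
2    116       4  returned
6    148      49  returned
0    155      92  returned
take first 4 rows:
   price  refund    status
1     19      46  returned
5     80      26  returned
3     96      36   pending
4    108      49   pending
group by status, min of price:
status
pending     96
returned    19
Name: price, dtype: int64
Then the sum of the resulting series: 115

115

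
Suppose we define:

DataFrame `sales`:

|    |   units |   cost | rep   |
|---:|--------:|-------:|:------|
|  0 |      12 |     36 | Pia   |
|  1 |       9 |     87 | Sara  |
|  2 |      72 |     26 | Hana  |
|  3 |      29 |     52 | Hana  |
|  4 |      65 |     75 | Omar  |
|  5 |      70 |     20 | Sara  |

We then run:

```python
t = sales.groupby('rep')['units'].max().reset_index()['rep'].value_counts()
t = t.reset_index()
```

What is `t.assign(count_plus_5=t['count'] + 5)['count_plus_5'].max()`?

6

group by rep, max of units:
rep
Hana    72
Omar    65
Pia     12
Sara    70
Name: units, dtype: int64
reset_index():
    rep  units
0  Hana     72
1  Omar     65
2   Pia     12
3  Sara     70
value_counts of rep:
rep
Hana    1
Omar    1
Pia     1
Sara    1
Name: count, dtype: int64
reset_index():
    rep  count
0  Hana      1
1  Omar      1
2   Pia      1
3  Sara      1
add column count_plus_5 = t['count'] + 5:
    rep  count  count_plus_5
0  Hana      1             6
1  Omar      1             6
2   Pia      1             6
3  Sara      1             6
The max of column 'count_plus_5' is 6.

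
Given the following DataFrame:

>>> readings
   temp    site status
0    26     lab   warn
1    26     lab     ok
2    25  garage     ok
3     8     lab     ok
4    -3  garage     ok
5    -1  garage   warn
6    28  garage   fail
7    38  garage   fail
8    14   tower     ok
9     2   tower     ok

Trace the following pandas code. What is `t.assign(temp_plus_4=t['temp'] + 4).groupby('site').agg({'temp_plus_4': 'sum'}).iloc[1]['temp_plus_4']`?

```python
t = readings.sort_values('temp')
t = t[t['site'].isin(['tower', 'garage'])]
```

sort by temp:
   temp    site status
4    -3  garage     ok
5    -1  garage   warn
9     2   tower     ok
3     8     lab     ok
8    14   tower     ok
2    25  garage     ok
0    26     lab   warn
1    26     lab     ok
6    28  garage   fail
7    38  garage   fail
filter rows where site in ['tower', 'garage']:
   temp    site status
4    -3  garage     ok
5    -1  garage   warn
9     2   tower     ok
8    14   tower     ok
2    25  garage     ok
6    28  garage   fail
7    38  garage   fail
add column temp_plus_4 = t['temp'] + 4:
   temp    site status  temp_plus_4
4    -3  garage     ok            1
5    -1  garage   warn            3
9     2   tower     ok            6
8    14   tower     ok           18
2    25  garage     ok           29
6    28  garage   fail           32
7    38  garage   fail           42
group by site, sum of temp_plus_4:
        temp_plus_4
site               
garage          107
tower            24
So iloc[1]['temp_plus_4'] = 24.

24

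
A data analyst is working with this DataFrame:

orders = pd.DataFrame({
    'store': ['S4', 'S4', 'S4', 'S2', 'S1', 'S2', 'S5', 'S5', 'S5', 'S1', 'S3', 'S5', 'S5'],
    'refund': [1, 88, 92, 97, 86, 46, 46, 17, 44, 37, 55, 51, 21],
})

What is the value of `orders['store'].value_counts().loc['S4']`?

3

value_counts of store:
store
S5    5
S4    3
S2    2
S1    2
S3    1
Name: count, dtype: int64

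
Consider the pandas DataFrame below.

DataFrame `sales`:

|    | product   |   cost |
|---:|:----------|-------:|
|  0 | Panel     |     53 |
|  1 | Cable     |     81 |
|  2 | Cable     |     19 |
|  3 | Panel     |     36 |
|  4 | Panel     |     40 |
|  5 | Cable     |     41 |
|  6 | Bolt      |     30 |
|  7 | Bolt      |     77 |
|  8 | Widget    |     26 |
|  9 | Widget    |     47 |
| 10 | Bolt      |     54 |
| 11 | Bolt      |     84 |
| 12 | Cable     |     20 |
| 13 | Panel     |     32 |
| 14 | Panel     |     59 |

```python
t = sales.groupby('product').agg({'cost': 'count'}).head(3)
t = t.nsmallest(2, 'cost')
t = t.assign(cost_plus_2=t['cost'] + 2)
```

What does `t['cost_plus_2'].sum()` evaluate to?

12

group by product, count of cost:
         cost
product      
Bolt        4
Cable       4
Panel       5
Widget      2
take first 3 rows:
         cost
product      
Bolt        4
Cable       4
Panel       5
take 2 rows with smallest cost:
         cost
product      
Bolt        4
Cable       4
add column cost_plus_2 = t['cost'] + 2:
         cost  cost_plus_2
product                   
Bolt        4            6
Cable       4            6
Finally, sum of column 'cost_plus_2' = 12.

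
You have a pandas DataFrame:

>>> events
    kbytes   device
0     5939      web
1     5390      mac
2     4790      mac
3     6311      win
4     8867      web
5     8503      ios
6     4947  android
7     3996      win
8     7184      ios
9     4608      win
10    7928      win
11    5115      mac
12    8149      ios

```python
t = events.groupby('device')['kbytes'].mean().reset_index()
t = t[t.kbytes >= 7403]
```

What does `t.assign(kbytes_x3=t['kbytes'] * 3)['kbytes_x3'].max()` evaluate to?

23836.0

group by device, mean of kbytes:
device
android    4947.000000
ios        7945.333333
mac        5098.333333
web        7403.000000
win        5710.750000
Name: kbytes, dtype: float64
reset_index():
    device       kbytes
0  android  4947.000000
1      ios  7945.333333
2      mac  5098.333333
3      web  7403.000000
4      win  5710.750000
filter rows where kbytes >= 7403:
  device       kbytes
1    ios  7945.333333
3    web  7403.000000
add column kbytes_x3 = t['kbytes'] * 3:
  device       kbytes  kbytes_x3
1    ios  7945.333333    23836.0
3    web  7403.000000    22209.0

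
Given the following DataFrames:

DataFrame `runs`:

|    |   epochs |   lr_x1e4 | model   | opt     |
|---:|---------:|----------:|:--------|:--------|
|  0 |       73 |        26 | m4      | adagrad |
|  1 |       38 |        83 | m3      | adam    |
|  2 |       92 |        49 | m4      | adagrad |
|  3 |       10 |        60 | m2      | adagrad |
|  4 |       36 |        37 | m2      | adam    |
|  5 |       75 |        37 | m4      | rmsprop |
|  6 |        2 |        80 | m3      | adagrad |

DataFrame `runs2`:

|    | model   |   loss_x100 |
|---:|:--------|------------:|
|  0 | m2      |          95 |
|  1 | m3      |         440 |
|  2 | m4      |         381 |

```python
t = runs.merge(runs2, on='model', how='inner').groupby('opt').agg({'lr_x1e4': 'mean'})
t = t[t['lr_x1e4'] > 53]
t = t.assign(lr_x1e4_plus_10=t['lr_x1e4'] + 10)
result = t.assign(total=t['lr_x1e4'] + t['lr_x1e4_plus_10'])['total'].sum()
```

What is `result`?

merge on 'model' (how='inner') → 7 rows:
   epochs  lr_x1e4 model      opt  loss_x100
0      73       26    m4  adagrad        381
1      38       83    m3     adam        440
2      92       49    m4  adagrad        381
3      10       60    m2  adagrad         95
4      36       37    m2     adam         95
5      75       37    m4  rmsprop        381
6       2       80    m3  adagrad        440
group by opt, mean of lr_x1e4:
         lr_x1e4
opt             
adagrad    53.75
adam       60.00
rmsprop    37.00
filter rows where lr_x1e4 > 53:
         lr_x1e4
opt             
adagrad    53.75
adam       60.00
add column lr_x1e4_plus_10 = t['lr_x1e4'] + 10:
         lr_x1e4  lr_x1e4_plus_10
opt                              
adagrad    53.75            63.75
adam       60.00            70.00
add column total = t['lr_x1e4'] + t['lr_x1e4_plus_10']:
         lr_x1e4  lr_x1e4_plus_10  total
opt                                     
adagrad    53.75            63.75  117.5
adam       60.00            70.00  130.0
Taking the sum of column 'total' gives 247.5.

247.5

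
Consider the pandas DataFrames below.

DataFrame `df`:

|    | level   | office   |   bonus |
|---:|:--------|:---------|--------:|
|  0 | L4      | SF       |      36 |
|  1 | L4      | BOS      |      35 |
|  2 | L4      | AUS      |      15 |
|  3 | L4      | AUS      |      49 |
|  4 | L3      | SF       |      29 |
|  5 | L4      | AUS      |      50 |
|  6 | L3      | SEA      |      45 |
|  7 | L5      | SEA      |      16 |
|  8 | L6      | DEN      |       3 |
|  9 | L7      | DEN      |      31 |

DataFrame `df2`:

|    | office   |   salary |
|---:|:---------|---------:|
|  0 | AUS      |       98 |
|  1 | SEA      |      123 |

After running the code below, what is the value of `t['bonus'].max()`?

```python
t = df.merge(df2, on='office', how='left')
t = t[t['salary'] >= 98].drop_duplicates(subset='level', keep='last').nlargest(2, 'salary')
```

merge on 'office' (how='left') → 10 rows:
  level office  bonus  salary
0    L4     SF     36     NaN
1    L4    BOS     35     NaN
2    L4    AUS     15    98.0
3    L4    AUS     49    98.0
4    L3     SF     29     NaN
5    L4    AUS     50    98.0
6    L3    SEA     45   123.0
7    L5    SEA     16   123.0
8    L6    DEN      3     NaN
9    L7    DEN     31     NaN
filter rows where salary >= 98:
  level office  bonus  salary
2    L4    AUS     15    98.0
3    L4    AUS     49    98.0
5    L4    AUS     50    98.0
6    L3    SEA     45   123.0
7    L5    SEA     16   123.0
drop duplicate level (keep=last):
  level office  bonus  salary
5    L4    AUS     50    98.0
6    L3    SEA     45   123.0
7    L5    SEA     16   123.0
take 2 rows with largest salary:
  level office  bonus  salary
6    L3    SEA     45   123.0
7    L5    SEA     16   123.0
Finally, max of column 'bonus' = 45.

45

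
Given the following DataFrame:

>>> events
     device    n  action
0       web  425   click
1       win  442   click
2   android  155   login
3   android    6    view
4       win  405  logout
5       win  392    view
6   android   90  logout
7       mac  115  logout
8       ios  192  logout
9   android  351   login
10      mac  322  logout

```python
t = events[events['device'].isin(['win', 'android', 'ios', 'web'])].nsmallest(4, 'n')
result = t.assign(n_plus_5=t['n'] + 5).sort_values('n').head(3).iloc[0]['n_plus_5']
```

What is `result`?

filter rows where device in ['win', 'android', 'ios', 'web']:
    device    n  action
0      web  425   click
1      win  442   click
2  android  155   login
3  android    6    view
4      win  405  logout
5      win  392    view
6  android   90  logout
8      ios  192  logout
9  android  351   login
take 4 rows with smallest n:
    device    n  action
3  android    6    view
6  android   90  logout
2  android  155   login
8      ios  192  logout
add column n_plus_5 = t['n'] + 5:
    device    n  action  n_plus_5
3  android    6    view        11
6  android   90  logout        95
2  android  155   login       160
8      ios  192  logout       197
sort by n:
    device    n  action  n_plus_5
3  android    6    view        11
6  android   90  logout        95
2  android  155   login       160
8      ios  192  logout       197
take first 3 rows:
    device    n  action  n_plus_5
3  android    6    view        11
6  android   90  logout        95
2  android  155   login       160

11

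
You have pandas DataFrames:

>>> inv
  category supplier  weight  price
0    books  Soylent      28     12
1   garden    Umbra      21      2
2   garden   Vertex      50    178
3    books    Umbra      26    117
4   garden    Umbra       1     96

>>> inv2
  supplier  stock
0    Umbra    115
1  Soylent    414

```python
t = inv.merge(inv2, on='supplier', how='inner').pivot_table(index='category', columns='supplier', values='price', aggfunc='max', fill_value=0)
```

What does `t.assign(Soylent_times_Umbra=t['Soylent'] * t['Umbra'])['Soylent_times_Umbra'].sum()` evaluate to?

merge on 'supplier' (how='inner') → 4 rows:
  category supplier  weight  price  stock
0    books  Soylent      28     12    414
1   garden    Umbra      21      2    115
2    books    Umbra      26    117    115
3   garden    Umbra       1     96    115
pivot: rows=category, cols=supplier, max(price):
supplier  Soylent  Umbra
category                
books          12    117
garden          0     96
add column Soylent_times_Umbra = t['Soylent'] * t['Umbra']:
supplier  Soylent  Umbra  Soylent_times_Umbra
category                                     
books          12    117                 1404
garden          0     96                    0
Then the sum of column 'Soylent_times_Umbra': 1404

1404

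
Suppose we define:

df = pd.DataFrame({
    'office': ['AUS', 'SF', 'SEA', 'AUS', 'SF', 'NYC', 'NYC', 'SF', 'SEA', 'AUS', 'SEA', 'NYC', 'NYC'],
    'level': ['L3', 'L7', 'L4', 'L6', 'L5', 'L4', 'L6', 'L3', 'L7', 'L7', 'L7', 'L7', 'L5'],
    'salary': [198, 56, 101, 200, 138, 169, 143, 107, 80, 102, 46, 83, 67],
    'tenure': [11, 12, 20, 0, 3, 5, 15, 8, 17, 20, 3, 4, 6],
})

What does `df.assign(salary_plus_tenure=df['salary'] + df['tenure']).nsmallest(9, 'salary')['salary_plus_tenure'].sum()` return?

873

add column salary_plus_tenure = df['salary'] + df['tenure']:
   office level  salary  tenure  salary_plus_tenure
0     AUS    L3     198      11                 209
1      SF    L7      56      12                  68
2     SEA    L4     101      20                 121
3     AUS    L6     200       0                 200
4      SF    L5     138       3                 141
5     NYC    L4     169       5                 174
6     NYC    L6     143      15                 158
7      SF    L3     107       8                 115
8     SEA    L7      80      17                  97
9     AUS    L7     102      20                 122
10    SEA    L7      46       3                  49
11    NYC    L7      83       4                  87
12    NYC    L5      67       6                  73
take 9 rows with smallest salary:
   office level  salary  tenure  salary_plus_tenure
10    SEA    L7      46       3                  49
1      SF    L7      56      12                  68
12    NYC    L5      67       6                  73
8     SEA    L7      80      17                  97
11    NYC    L7      83       4                  87
2     SEA    L4     101      20                 121
9     AUS    L7     102      20                 122
7      SF    L3     107       8                 115
4      SF    L5     138       3                 141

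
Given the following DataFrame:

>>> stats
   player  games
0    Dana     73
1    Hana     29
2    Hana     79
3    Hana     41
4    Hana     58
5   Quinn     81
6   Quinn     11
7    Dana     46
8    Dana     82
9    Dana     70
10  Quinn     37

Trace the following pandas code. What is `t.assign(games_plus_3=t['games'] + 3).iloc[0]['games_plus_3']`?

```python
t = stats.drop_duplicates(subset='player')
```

drop duplicate player (keep=first):
  player  games
0   Dana     73
1   Hana     29
5  Quinn     81
add column games_plus_3 = t['games'] + 3:
  player  games  games_plus_3
0   Dana     73            76
1   Hana     29            32
5  Quinn     81            84

76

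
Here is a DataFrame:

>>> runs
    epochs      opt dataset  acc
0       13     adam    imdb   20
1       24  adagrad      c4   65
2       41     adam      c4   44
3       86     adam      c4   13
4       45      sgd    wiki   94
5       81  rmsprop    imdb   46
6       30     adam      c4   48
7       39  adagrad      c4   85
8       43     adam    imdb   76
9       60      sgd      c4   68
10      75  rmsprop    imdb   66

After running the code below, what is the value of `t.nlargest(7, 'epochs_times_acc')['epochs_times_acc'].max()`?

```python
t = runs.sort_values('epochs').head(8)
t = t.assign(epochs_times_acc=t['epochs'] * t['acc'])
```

4230

sort by epochs:
    epochs      opt dataset  acc
0       13     adam    imdb   20
1       24  adagrad      c4   65
6       30     adam      c4   48
7       39  adagrad      c4   85
2       41     adam      c4   44
8       43     adam    imdb   76
4       45      sgd    wiki   94
9       60      sgd      c4   68
10      75  rmsprop    imdb   66
5       81  rmsprop    imdb   46
3       86     adam      c4   13
take first 8 rows:
   epochs      opt dataset  acc
0      13     adam    imdb   20
1      24  adagrad      c4   65
6      30     adam      c4   48
7      39  adagrad      c4   85
2      41     adam      c4   44
8      43     adam    imdb   76
4      45      sgd    wiki   94
9      60      sgd      c4   68
add column epochs_times_acc = t['epochs'] * t['acc']:
   epochs      opt dataset  acc  epochs_times_acc
0      13     adam    imdb   20               260
1      24  adagrad      c4   65              1560
6      30     adam      c4   48              1440
7      39  adagrad      c4   85              3315
2      41     adam      c4   44              1804
8      43     adam    imdb   76              3268
4      45      sgd    wiki   94              4230
9      60      sgd      c4   68              4080
take 7 rows with largest epochs_times_acc:
   epochs      opt dataset  acc  epochs_times_acc
4      45      sgd    wiki   94              4230
9      60      sgd      c4   68              4080
7      39  adagrad      c4   85              3315
8      43     adam    imdb   76              3268
2      41     adam      c4   44              1804
1      24  adagrad      c4   65              1560
6      30     adam      c4   48              1440
Taking the max of column 'epochs_times_acc' gives 4230.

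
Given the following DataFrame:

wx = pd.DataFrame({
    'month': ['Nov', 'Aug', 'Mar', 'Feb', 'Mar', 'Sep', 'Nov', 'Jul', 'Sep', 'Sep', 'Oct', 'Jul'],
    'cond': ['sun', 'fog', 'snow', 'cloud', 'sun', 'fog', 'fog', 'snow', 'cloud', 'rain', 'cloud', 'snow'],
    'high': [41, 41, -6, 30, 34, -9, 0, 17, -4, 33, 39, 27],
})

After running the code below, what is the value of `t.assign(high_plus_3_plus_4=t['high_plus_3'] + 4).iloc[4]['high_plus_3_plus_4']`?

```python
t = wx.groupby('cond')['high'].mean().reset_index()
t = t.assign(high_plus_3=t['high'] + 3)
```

group by cond, mean of high:
cond
cloud    21.666667
fog      10.666667
rain     33.000000
snow     12.666667
sun      37.500000
Name: high, dtype: float64
reset_index():
    cond       high
0  cloud  21.666667
1    fog  10.666667
2   rain  33.000000
3   snow  12.666667
4    sun  37.500000
add column high_plus_3 = t['high'] + 3:
    cond       high  high_plus_3
0  cloud  21.666667    24.666667
1    fog  10.666667    13.666667
2   rain  33.000000    36.000000
3   snow  12.666667    15.666667
4    sun  37.500000    40.500000
add column high_plus_3_plus_4 = t['high_plus_3'] + 4:
    cond       high  high_plus_3  high_plus_3_plus_4
0  cloud  21.666667    24.666667           28.666667
1    fog  10.666667    13.666667           17.666667
2   rain  33.000000    36.000000           40.000000
3   snow  12.666667    15.666667           19.666667
4    sun  37.500000    40.500000           44.500000
Reading off the value at position 4, column 'high_plus_3_plus_4', we get 44.5.

44.5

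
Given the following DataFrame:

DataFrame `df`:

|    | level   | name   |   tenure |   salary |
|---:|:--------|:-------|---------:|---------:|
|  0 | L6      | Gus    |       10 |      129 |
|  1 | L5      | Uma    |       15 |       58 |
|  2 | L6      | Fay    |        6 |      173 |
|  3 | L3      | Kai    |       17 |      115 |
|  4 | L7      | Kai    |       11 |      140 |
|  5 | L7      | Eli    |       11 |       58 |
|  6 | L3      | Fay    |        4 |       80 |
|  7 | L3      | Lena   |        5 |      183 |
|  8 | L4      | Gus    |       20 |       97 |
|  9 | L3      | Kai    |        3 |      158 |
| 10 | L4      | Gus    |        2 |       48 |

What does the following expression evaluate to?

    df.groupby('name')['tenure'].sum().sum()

group by name, sum of tenure:
name
Eli     11
Fay     10
Gus     32
Kai     31
Lena     5
Uma     15
Name: tenure, dtype: int64
sum of the resulting series → 104

104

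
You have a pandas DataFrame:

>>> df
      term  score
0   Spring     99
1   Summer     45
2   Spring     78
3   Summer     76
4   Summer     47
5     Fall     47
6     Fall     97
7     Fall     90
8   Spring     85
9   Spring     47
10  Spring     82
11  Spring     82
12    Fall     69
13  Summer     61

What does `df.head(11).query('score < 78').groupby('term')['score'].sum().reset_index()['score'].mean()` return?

87.3333333333

take first 11 rows:
      term  score
0   Spring     99
1   Summer     45
2   Spring     78
3   Summer     76
4   Summer     47
5     Fall     47
6     Fall     97
7     Fall     90
8   Spring     85
9   Spring     47
10  Spring     82
filter rows where score < 78:
     term  score
1  Summer     45
3  Summer     76
4  Summer     47
5    Fall     47
9  Spring     47
group by term, sum of score:
term
Fall       47
Spring     47
Summer    168
Name: score, dtype: int64
reset_index():
     term  score
0    Fall     47
1  Spring     47
2  Summer    168
Taking the mean of column 'score' gives 87.3333333333.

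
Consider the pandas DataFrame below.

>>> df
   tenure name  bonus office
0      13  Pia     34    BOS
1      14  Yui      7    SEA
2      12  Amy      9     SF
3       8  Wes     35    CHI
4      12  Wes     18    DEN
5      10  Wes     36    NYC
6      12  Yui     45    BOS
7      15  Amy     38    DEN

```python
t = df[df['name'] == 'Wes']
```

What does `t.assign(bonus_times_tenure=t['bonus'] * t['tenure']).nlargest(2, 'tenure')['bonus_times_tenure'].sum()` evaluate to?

576

filter rows where name == 'Wes':
   tenure name  bonus office
3       8  Wes     35    CHI
4      12  Wes     18    DEN
5      10  Wes     36    NYC
add column bonus_times_tenure = t['bonus'] * t['tenure']:
   tenure name  bonus office  bonus_times_tenure
3       8  Wes     35    CHI                 280
4      12  Wes     18    DEN                 216
5      10  Wes     36    NYC                 360
take 2 rows with largest tenure:
   tenure name  bonus office  bonus_times_tenure
4      12  Wes     18    DEN                 216
5      10  Wes     36    NYC                 360
Taking the sum of column 'bonus_times_tenure' gives 576.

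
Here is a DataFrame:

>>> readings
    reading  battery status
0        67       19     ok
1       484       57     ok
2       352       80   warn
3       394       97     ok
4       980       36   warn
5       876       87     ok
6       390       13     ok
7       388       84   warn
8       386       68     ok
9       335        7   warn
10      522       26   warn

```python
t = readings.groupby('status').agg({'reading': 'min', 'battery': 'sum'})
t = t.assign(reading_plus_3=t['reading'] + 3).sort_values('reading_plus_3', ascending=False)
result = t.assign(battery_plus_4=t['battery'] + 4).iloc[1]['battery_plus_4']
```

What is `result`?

group by status: min(reading), sum(battery):
        reading  battery
status                  
ok           67      341
warn        335      233
add column reading_plus_3 = t['reading'] + 3:
        reading  battery  reading_plus_3
status                                  
ok           67      341              70
warn        335      233             338
sort by reading_plus_3 descending:
        reading  battery  reading_plus_3
status                                  
warn        335      233             338
ok           67      341              70
add column battery_plus_4 = t['battery'] + 4:
        reading  battery  reading_plus_3  battery_plus_4
status                                                  
warn        335      233             338             237
ok           67      341              70             345
The value at position 1, column 'battery_plus_4' is 345.

345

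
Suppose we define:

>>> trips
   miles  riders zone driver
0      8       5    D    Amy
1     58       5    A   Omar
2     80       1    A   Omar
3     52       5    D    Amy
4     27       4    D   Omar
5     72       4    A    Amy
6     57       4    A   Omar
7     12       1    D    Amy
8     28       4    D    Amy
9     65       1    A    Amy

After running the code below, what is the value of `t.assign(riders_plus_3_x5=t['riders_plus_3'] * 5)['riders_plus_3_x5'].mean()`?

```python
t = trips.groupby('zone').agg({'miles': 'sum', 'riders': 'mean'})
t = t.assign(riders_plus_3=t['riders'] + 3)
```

group by zone: sum(miles), mean(riders):
      miles  riders
zone               
A       332     3.0
D       127     3.8
add column riders_plus_3 = t['riders'] + 3:
      miles  riders  riders_plus_3
zone                              
A       332     3.0            6.0
D       127     3.8            6.8
add column riders_plus_3_x5 = t['riders_plus_3'] * 5:
      miles  riders  riders_plus_3  riders_plus_3_x5
zone                                                
A       332     3.0            6.0              30.0
D       127     3.8            6.8              34.0
Hence 32.0.

32.0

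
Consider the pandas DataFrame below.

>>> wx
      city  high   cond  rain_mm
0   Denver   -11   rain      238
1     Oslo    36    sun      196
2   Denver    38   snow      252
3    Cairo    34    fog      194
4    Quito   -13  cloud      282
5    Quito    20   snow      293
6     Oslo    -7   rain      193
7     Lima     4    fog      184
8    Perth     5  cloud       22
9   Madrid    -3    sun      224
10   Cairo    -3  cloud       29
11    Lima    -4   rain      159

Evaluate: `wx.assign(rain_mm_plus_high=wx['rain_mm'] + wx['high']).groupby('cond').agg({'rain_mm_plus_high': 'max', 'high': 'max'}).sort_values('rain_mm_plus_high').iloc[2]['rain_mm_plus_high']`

232

add column rain_mm_plus_high = wx['rain_mm'] + wx['high']:
      city  high   cond  rain_mm  rain_mm_plus_high
0   Denver   -11   rain      238                227
1     Oslo    36    sun      196                232
2   Denver    38   snow      252                290
3    Cairo    34    fog      194                228
4    Quito   -13  cloud      282                269
5    Quito    20   snow      293                313
6     Oslo    -7   rain      193                186
7     Lima     4    fog      184                188
8    Perth     5  cloud       22                 27
9   Madrid    -3    sun      224                221
10   Cairo    -3  cloud       29                 26
11    Lima    -4   rain      159                155
group by cond: max(rain_mm_plus_high), max(high):
       rain_mm_plus_high  high
cond                          
cloud                269     5
fog                  228    34
rain                 227    -4
snow                 313    38
sun                  232    36
sort by rain_mm_plus_high:
       rain_mm_plus_high  high
cond                          
rain                 227    -4
fog                  228    34
sun                  232    36
cloud                269     5
snow                 313    38
The value at position 2, column 'rain_mm_plus_high' is 232.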